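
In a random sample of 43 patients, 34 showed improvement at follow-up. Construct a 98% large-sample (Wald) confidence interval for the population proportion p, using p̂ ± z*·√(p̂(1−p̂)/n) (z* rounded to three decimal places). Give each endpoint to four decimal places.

With x = 34 successes in n = 43, p̂ = 0.79070.
SE(p̂) = √(0.79070·0.20930/43) = 0.062038.
z* = 2.326 at the 98% level.
Margin of error: 2.326 × 0.062038 = 0.14430.
Interval: 0.79070 ± 0.14430 → (0.6464, 0.9350).

(0.6464, 0.9350)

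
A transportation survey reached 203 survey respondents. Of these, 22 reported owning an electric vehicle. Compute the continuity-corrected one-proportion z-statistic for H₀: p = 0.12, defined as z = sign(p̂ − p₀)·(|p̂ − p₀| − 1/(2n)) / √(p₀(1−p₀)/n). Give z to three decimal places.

z = -0.402

With x = 22 successes in n = 203, p̂ = 0.10837. p̂ − p₀ = -0.011626.
1/(2n) = 0.002463.
Corrected numerator: |-0.011626| − 0.002463 = 0.009163.
Null standard error: √(0.12·0.88/203) = √0.000520197 = 0.022808.
z = −0.009163/0.022808 = -0.402.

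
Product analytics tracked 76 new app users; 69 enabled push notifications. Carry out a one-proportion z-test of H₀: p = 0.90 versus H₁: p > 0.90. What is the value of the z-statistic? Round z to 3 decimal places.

p̂ = 69/76 = 0.90789.
Null standard error: √(0.90·0.10/76) = √0.001184211 = 0.034412.
z = (0.90789 − 0.90)/0.034412 = 0.00789/0.034412 = 0.229.

z = 0.229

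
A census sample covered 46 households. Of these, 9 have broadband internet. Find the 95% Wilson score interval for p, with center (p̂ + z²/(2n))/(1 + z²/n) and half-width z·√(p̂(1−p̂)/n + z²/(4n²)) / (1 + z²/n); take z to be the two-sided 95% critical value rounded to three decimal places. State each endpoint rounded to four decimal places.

(0.1065, 0.3317)

p̂ = 9/46 = 0.19565; z = 1.960, so z² = 3.841600.
Denominator 1 + z²/n = 1 + 3.841600/46 = 1.083513.
Center = (0.19565 + 0.041757)/1.083513 = 0.21911.
Radicand: p̂(1−p̂)/n + z²/(4n²) = 0.003421139 + 0.000453875 = 0.003875014.
Half-width = 1.960·√0.003875014/1.083513 = 0.11261.
So the interval runs from 0.1065 to 0.3317.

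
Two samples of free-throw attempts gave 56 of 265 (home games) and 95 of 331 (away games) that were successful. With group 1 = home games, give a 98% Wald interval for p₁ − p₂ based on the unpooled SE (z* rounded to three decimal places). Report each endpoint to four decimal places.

p̂₁ = 0.21132, p̂₂ = 0.28701, so the observed difference is -0.07569.
SE = √(0.000628922 + 0.000618232) = √0.001247154 = 0.035315.
z* = 2.326 at the 98% level. Margin of error = 0.08214.
Interval: -0.07569 ± 0.08214 → (-0.1578, 0.0065).

(-0.1578, 0.0065)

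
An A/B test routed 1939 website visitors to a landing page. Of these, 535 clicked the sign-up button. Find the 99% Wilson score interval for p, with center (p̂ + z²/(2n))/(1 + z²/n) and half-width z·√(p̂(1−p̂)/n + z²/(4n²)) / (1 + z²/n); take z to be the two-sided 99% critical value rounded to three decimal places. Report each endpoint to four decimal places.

Here p̂ = 535/1939 = 0.27592 and z = 2.576 (z² = 6.635776).
1 + z²/n = 1.003422.
Center = (0.27592 + 0.001711)/1.003422 = 0.27668.
Radicand: p̂(1−p̂)/n + z²/(4n²) = 0.000103036 + 0.000000441 = 0.000103477.
Half-width = 2.576·√0.000103477/1.003422 = 0.02611.
Interval: 0.27668 ± 0.02611 → (0.2506, 0.3028).

(0.2506, 0.3028)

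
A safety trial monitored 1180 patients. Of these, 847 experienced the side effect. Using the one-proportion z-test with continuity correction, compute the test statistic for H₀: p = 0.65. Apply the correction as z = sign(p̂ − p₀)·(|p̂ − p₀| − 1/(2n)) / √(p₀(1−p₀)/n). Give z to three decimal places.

z = 4.852

With x = 847 successes in n = 1180, p̂ = 0.71780. p̂ − p₀ = 0.067797.
1/(2n) = 0.000424.
Corrected numerator: |0.067797| − 0.000424 = 0.067373.
Under H₀, SE = √(p₀(1−p₀)/n) = √(0.65·0.35/1180) = √0.000192797 = 0.013885.
z = (+)0.067373/0.013885 = 4.852.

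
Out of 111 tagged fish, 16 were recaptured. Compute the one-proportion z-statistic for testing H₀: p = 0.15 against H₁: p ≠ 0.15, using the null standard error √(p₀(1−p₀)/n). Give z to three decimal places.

z = -0.173

With x = 16 successes in n = 111, p̂ = 0.14414.
Under H₀, SE = √(p₀(1−p₀)/n) = √(0.15·0.85/111) = √0.001148649 = 0.033892.
Test statistic: z = -0.00586/0.033892 = -0.173.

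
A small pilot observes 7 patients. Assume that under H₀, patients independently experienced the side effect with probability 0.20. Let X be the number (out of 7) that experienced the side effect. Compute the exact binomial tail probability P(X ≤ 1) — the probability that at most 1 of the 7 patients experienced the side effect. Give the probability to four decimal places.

X is binomial with n = 7 and p = 0.20.
P(X ≤ 1) = C(7,0)·0.20^0·0.80^7 + C(7,1)·0.20^1·0.80^6.
= 0.209715 + 0.367002 = 0.5767.

P = 0.5767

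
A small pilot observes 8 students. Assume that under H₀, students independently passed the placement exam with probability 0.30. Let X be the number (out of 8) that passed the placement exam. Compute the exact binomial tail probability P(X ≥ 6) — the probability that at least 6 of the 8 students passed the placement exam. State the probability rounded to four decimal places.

P = 0.0113

X is binomial with n = 8 and p = 0.30.
P(X ≥ 6) = C(8,6)·0.30^6·0.70^2 + C(8,7)·0.30^7·0.70^1 + C(8,8)·0.30^8·0.70^0.
= 0.010002 + 0.001225 + 0.000066 = 0.0113.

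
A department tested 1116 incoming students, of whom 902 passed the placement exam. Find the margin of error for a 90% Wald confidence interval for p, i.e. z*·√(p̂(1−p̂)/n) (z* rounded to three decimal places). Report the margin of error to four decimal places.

ME = 0.0194

With x = 902 successes in n = 1116, p̂ = 0.80824.
SE(p̂) = √(0.80824·0.19176/1116) = 0.011785.
z* = 1.645 at the 90% level.
So ME = 0.0194.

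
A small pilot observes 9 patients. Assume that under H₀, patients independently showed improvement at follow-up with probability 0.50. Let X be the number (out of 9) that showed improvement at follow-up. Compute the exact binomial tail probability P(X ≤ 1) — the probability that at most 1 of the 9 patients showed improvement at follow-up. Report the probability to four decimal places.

P = 0.0195

X is binomial with n = 9 and p = 0.50.
P(X ≤ 1) = C(9,0)·0.50^0·0.50^9 + C(9,1)·0.50^1·0.50^8.
= 0.001953 + 0.017578 = 0.0195.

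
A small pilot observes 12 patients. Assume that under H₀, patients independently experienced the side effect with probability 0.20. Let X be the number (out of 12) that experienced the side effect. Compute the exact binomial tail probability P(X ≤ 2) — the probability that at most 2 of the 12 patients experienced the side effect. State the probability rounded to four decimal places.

X ~ Binomial(n=12, p=0.20).
P(X ≤ 2) = C(12,0)·0.20^0·0.80^12 + C(12,1)·0.20^1·0.80^11 + C(12,2)·0.20^2·0.80^10.
= 0.068719 + 0.206158 + 0.283468 = 0.5583.

P = 0.5583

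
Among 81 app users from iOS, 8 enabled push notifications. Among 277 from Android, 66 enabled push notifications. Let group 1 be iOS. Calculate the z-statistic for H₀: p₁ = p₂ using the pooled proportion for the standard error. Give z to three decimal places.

Sample proportions: p̂₁ = 8/81 = 0.09877 and p̂₂ = 66/277 = 0.23827.
Pooled p̂ = (8+66)/(81+277) = 74/358 = 0.20670.
Pooled SE = √[0.1639774·0.01595579] ≈ 0.051151.
z = (p̂₁ − p̂₂)/SE = (0.09877 − 0.23827)/0.051151 = -0.13950/0.051151 = -2.727.

z = -2.727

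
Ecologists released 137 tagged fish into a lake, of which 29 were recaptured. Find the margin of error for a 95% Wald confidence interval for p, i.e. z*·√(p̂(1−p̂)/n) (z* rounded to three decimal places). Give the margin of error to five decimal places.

ME = 0.06840

p̂ = 29/137 = 0.21168.
Standard error of p̂: √(0.166871/137) = √0.001218036 = 0.034900.
z* = 1.960 at the 95% level.
Margin of error = z*·SE = 1.960 × 0.034900 = 0.06840.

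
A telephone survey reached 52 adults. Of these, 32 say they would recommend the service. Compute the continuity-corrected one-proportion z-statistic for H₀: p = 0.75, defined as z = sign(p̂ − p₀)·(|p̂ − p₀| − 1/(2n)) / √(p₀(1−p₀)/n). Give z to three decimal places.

The sample proportion is 32/52 = 0.61538. p̂ − p₀ = -0.134615.
Continuity correction 1/(2n) = 1/104 = 0.009615.
Corrected numerator: |-0.134615| − 0.009615 = 0.125000.
Null standard error: √(0.75·0.25/52) = √0.003605769 = 0.060048.
z = (−)0.125000/0.060048 = -2.082.

z = -2.082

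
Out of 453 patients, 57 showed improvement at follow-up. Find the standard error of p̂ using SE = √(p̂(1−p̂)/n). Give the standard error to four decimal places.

SE = 0.0156

The sample proportion is 57/453 = 0.12583.
p̂(1−p̂) = 0.109997.
SE = √(0.109997/453) = 0.0156.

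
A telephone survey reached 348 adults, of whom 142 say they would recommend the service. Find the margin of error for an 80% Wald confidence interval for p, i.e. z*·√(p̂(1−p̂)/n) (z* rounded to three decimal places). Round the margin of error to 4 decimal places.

ME = 0.0338

With x = 142 successes in n = 348, p̂ = 0.40805.
SE(p̂) = √(0.40805·0.59195/348) = 0.026346.
z* = 1.282 at the 80% level.
ME = 1.282·0.026346 = 0.0338.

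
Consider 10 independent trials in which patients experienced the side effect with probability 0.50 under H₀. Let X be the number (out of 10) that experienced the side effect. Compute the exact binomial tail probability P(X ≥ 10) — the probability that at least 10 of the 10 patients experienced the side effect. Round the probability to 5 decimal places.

P = 0.00098

X ~ Binomial(n=10, p=0.50).
P(X ≥ 10) = C(10,10)·0.50^10·0.50^0.
= 0.000977 = 0.00098.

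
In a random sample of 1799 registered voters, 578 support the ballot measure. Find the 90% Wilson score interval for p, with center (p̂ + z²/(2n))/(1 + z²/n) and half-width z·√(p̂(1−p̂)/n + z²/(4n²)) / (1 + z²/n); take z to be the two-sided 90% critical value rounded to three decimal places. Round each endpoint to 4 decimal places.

(0.3035, 0.3397)

p̂ = 578/1799 = 0.32129; z = 1.645, so z² = 2.706025.
1 + z²/n = 1.001504.
Center = (0.32129 + 0.000752)/1.001504 = 0.32156.
Radicand: p̂(1−p̂)/n + z²/(4n²) = 0.000121213 + 0.000000209 = 0.000121422.
Half-width = 1.645·√0.000121422/1.001504 = 0.01810.
CI: 0.32156 ± 0.01810 = (0.3035, 0.3397).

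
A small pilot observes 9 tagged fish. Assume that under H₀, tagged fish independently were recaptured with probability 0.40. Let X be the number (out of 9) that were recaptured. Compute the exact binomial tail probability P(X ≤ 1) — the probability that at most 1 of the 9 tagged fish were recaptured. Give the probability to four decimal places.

P = 0.0705

X ~ Binomial(n=9, p=0.40).
P(X ≤ 1) = C(9,0)·0.40^0·0.60^9 + C(9,1)·0.40^1·0.60^8.
= 0.010078 + 0.060466 = 0.0705.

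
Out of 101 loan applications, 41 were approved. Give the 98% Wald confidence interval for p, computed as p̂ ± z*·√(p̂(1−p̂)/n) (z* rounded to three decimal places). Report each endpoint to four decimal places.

With x = 41 successes in n = 101, p̂ = 0.40594.
Standard error of p̂: √(0.241153/101) = √0.002387652 = 0.048864.
For 98% confidence, z* = 2.326.
Margin of error: 2.326 × 0.048864 = 0.11366.
CI: 0.40594 ± 0.11366 = (0.2923, 0.5196).

(0.2923, 0.5196)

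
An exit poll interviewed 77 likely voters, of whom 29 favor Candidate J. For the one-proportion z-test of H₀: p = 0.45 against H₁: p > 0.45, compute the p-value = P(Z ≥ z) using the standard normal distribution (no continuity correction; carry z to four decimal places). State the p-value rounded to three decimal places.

p̂ = 29/77 = 0.37662.
Under H₀, SE = √(p₀(1−p₀)/n) = √(0.45·0.55/77) = √0.003214286 = 0.056695.
z = (p̂ − p₀)/SE = (29/77 − 0.45)/0.056695 ≈ -1.2942.
p-value = P(Z ≥ z) with z = -1.2942 → 0.902.

p-value = 0.902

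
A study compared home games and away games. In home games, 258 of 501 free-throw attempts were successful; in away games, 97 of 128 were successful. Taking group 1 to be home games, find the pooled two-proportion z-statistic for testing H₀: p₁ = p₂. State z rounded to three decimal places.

z = -4.945

Sample proportions: p̂₁ = 258/501 = 0.51497 and p̂₂ = 97/128 = 0.75781.
Pooling: p̂ = 355/629 = 0.56439.
SE = √[p̂(1−p̂)(1/n₁+1/n₂)] = √[0.56439·0.43561·(1/501+1/128)] ≈ 0.049107.
z = (p̂₁ − p̂₂)/SE = (0.51497 − 0.75781)/0.049107 = -0.24284/0.049107 = -4.945.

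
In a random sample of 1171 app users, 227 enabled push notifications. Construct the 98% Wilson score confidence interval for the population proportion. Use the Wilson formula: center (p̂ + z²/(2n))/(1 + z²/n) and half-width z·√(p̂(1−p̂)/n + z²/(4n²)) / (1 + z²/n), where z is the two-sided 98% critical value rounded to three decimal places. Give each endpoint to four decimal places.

(0.1684, 0.2221)

Here p̂ = 227/1171 = 0.19385 and z = 2.326 (z² = 5.410276).
1 + z²/n = 1.004620.
Center = (0.19385 + 0.002310)/1.004620 = 0.19526.
Radicand: p̂(1−p̂)/n + z²/(4n²) = 0.000133453 + 0.000000986 = 0.000134439.
Half-width = z·√(radicand)/denom = 2.326·0.011595/1.004620 = 0.02685.
Interval: 0.19526 ± 0.02685 → (0.1684, 0.2221).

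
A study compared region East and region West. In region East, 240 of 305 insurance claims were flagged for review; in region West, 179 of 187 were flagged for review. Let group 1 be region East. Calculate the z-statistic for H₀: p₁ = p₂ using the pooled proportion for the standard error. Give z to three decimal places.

Sample proportions: p̂₁ = 240/305 = 0.78689 and p̂₂ = 179/187 = 0.95722.
Pooled p̂ = (240+179)/(305+187) = 419/492 = 0.85163.
SE = √[p̂(1−p̂)(1/n₁+1/n₂)] = √[0.85163·0.14837·(1/305+1/187)] ≈ 0.033015.
z = (p̂₁ − p̂₂)/SE = (0.78689 − 0.95722)/0.033015 = -0.17033/0.033015 = -5.159.

z = -5.159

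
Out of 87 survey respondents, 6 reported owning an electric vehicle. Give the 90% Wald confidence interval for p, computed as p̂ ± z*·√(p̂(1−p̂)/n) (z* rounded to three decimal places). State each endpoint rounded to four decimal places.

The sample proportion is 6/87 = 0.06897.
SE = √(p̂(1−p̂)/n) = √(0.064209/87) = 0.027167.
The 90% critical value is z* = 1.645.
Margin = 1.645·0.027167 = 0.04469.
So the interval runs from 0.0243 to 0.1137.

(0.0243, 0.1137)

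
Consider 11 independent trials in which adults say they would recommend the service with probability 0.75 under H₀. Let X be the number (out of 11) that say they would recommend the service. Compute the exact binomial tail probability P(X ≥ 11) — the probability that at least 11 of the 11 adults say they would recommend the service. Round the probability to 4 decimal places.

X is binomial with n = 11 and p = 0.75.
P(X ≥ 11) = C(11,11)·0.75^11·0.25^0.
= 0.042235 = 0.0422.

P = 0.0422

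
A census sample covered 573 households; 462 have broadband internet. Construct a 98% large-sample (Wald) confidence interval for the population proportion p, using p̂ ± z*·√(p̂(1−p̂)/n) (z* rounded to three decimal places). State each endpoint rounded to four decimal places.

(0.7679, 0.8447)

With x = 462 successes in n = 573, p̂ = 0.80628.
SE = √(p̂(1−p̂)/n) = √(0.156191/573) = 0.016510.
For 98% confidence, z* = 2.326.
Margin of error: 2.326 × 0.016510 = 0.03840.
Interval: 0.80628 ± 0.03840 → (0.7679, 0.8447).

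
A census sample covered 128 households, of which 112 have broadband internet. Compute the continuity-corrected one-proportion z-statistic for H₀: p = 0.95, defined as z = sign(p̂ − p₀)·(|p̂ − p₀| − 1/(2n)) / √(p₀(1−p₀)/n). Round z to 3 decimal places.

z = -3.691

With x = 112 successes in n = 128, p̂ = 0.87500. p̂ − p₀ = -0.075000.
1/(2n) = 0.003906.
Corrected numerator: |-0.075000| − 0.003906 = 0.071094.
SE₀ = √(0.95·0.05/128) = 0.019264.
z = −0.071094/0.019264 = -3.691.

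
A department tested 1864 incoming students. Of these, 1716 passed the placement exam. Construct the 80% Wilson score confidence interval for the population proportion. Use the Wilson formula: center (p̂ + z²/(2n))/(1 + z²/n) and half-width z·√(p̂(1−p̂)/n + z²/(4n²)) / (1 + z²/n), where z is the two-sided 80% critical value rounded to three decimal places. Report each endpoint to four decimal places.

Here p̂ = 1716/1864 = 0.92060 and z = 1.282 (z² = 1.643524).
Denominator 1 + z²/n = 1 + 1.643524/1864 = 1.000882.
Adjusted center: (0.92060 + z²/(2n))/1.000882 = 0.92023.
Radicand: p̂(1−p̂)/n + z²/(4n²) = 0.000039214 + 0.000000118 = 0.000039332.
Half-width = z·√(radicand)/denom = 1.282·0.006272/1.000882 = 0.00803.
Interval: 0.92023 ± 0.00803 → (0.9122, 0.9283).

(0.9122, 0.9283)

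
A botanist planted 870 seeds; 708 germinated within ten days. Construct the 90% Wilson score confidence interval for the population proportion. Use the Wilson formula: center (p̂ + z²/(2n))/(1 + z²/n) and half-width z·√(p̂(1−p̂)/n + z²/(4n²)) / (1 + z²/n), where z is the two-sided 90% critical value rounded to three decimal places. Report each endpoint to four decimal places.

(0.7911, 0.8345)

p̂ = 708/870 = 0.81379; z = 1.645, so z² = 2.706025.
1 + z²/n = 1.003110.
Center = (0.81379 + 0.001555)/1.003110 = 0.81282.
Radicand: p̂(1−p̂)/n + z²/(4n²) = 0.000174177 + 0.000000894 = 0.000175071.
Half-width = z·√(radicand)/denom = 1.645·0.013231/1.003110 = 0.02170.
Interval: 0.81282 ± 0.02170 → (0.7911, 0.8345).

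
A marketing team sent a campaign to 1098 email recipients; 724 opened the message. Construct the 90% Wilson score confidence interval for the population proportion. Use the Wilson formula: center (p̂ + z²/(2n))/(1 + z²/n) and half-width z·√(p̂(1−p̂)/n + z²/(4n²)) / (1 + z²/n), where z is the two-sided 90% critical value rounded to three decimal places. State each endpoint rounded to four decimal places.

p̂ = 724/1098 = 0.65938; z = 1.645, so z² = 2.706025.
1 + z²/n = 1.002465.
Center = (0.65938 + 0.001232)/1.002465 = 0.65899.
Radicand: p̂(1−p̂)/n + z²/(4n²) = 0.000204552 + 0.000000561 = 0.000205113.
Half-width = 1.645·√0.000205113/1.002465 = 0.02350.
Interval: 0.65899 ± 0.02350 → (0.6355, 0.6825).

(0.6355, 0.6825)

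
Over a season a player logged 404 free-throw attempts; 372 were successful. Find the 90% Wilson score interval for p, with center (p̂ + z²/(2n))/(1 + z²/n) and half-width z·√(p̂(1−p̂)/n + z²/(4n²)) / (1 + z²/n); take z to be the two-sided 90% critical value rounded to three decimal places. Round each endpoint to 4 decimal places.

(0.8958, 0.9402)

Here p̂ = 372/404 = 0.92079 and z = 1.645 (z² = 2.706025).
1 + z²/n = 1.006698.
Center = (0.92079 + 0.003349)/1.006698 = 0.91799.
Radicand: p̂(1−p̂)/n + z²/(4n²) = 0.000180530 + 0.000004145 = 0.000184675.
Half-width = 1.645·√0.000184675/1.006698 = 0.02221.
Interval: 0.91799 ± 0.02221 → (0.8958, 0.9402).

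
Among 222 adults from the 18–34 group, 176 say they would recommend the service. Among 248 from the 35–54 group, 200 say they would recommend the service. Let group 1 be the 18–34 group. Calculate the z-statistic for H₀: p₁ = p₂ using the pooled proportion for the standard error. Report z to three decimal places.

Sample proportions: p̂₁ = 176/222 = 0.79279 and p̂₂ = 200/248 = 0.80645.
Pooling: p̂ = 376/470 = 0.80000.
Pooled SE = √[0.1600000·0.00853676] ≈ 0.036958.
z = -0.01366/0.036958 = -0.370.

z = -0.370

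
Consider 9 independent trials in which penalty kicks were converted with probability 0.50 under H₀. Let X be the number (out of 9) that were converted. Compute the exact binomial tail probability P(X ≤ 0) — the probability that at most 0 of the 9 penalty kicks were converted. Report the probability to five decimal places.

P = 0.00195

X ~ Binomial(n=9, p=0.50).
P(X ≤ 0) = C(9,0)·0.50^0·0.50^9.
= 0.001953 = 0.00195.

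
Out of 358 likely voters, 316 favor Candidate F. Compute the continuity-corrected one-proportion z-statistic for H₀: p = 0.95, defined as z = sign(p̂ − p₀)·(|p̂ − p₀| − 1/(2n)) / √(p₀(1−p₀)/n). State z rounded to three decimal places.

z = -5.723

The sample proportion is 316/358 = 0.88268. p̂ − p₀ = -0.067318.
1/(2n) = 0.001397.
Corrected numerator: |-0.067318| − 0.001397 = 0.065921.
SE₀ = √(0.95·0.05/358) = 0.011519.
z = (−)0.065921/0.011519 = -5.723.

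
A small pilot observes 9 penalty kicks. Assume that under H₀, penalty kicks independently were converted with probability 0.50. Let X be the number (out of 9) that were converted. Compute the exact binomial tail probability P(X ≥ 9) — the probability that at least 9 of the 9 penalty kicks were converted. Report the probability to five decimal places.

X ~ Binomial(n=9, p=0.50).
P(X ≥ 9) = C(9,9)·0.50^9·0.50^0.
= 0.001953 = 0.00195.

P = 0.00195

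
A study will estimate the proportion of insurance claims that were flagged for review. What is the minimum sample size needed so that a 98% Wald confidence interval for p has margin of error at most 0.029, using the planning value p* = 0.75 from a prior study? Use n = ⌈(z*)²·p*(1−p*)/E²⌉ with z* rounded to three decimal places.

For 98% confidence, z* = 2.326.
p*(1−p*) = 0.75·0.25 = 0.1875.
(z*)²·p*(1−p*)/E² = 5.410276·0.1875/0.000841 = 1206.215.
Rounding up, n = 1207.

n = 1207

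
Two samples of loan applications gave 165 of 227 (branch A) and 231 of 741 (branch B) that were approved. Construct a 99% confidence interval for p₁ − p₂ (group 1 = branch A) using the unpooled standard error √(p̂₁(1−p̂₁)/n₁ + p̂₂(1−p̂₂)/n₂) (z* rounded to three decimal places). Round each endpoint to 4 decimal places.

p̂₁ = 165/227 = 0.72687, p̂₂ = 231/741 = 0.31174; p̂₁ − p̂₂ = 0.41513.
Unpooled SE = √(p̂₁(1−p̂₁)/n₁ + p̂₂(1−p̂₂)/n₂) = √(0.000874577 + 0.000289553) = 0.034119.
z* = 2.576 at the 99% level. Margin of error = 0.08789.
So the interval runs from 0.3272 to 0.5030.

(0.3272, 0.5030)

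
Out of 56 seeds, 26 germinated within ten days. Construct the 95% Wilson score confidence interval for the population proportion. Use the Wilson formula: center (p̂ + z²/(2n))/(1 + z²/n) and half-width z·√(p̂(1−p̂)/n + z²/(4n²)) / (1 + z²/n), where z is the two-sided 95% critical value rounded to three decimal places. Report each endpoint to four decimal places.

(0.3402, 0.5930)

p̂ = 26/56 = 0.46429; z = 1.960, so z² = 3.841600.
1 + z²/n = 1.068600.
Adjusted center: (0.46429 + z²/(2n))/1.068600 = 0.46658.
Radicand: p̂(1−p̂)/n + z²/(4n²) = 0.004441509 + 0.000306250 = 0.004747759.
Half-width = 1.960·√0.004747759/1.068600 = 0.12638.
Interval: 0.46658 ± 0.12638 → (0.3402, 0.5930).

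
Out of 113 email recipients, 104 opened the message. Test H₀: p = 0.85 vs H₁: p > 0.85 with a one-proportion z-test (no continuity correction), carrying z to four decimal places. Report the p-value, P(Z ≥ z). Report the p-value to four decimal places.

The sample proportion is 104/113 = 0.92035.
Null standard error: √(0.85·0.15/113) = √0.001128319 = 0.033590.
Test statistic (full precision, shown to 4 dp): z = (104/113 − 0.85)/SE₀ ≈ 2.0945.
p-value = P(Z ≥ z) with z = 2.0945 → 0.0181.

p-value = 0.0181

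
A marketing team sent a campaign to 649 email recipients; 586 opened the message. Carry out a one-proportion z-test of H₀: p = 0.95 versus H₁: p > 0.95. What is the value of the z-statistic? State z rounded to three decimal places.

Sample proportion p̂ = 586/649 = 0.90293.
SE₀ = √(0.95·0.05/649) = 0.008555.
z = (p̂ − p₀)/SE = (0.90293 − 0.95)/0.008555 = -5.502.

z = -5.502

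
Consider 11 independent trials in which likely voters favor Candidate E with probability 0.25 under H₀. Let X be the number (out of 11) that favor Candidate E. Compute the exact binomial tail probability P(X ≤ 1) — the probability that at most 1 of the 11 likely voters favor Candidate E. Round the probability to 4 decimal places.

X is binomial with n = 11 and p = 0.25.
P(X ≤ 1) = C(11,0)·0.25^0·0.75^11 + C(11,1)·0.25^1·0.75^10.
= 0.042235 + 0.154862 = 0.1971.

P = 0.1971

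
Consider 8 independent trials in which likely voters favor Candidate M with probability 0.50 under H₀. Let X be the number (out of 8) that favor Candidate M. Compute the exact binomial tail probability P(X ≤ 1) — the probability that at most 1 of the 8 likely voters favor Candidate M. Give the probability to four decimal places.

X ~ Binomial(n=8, p=0.50).
P(X ≤ 1) = C(8,0)·0.50^0·0.50^8 + C(8,1)·0.50^1·0.50^7.
= 0.003906 + 0.031250 = 0.0352.

P = 0.0352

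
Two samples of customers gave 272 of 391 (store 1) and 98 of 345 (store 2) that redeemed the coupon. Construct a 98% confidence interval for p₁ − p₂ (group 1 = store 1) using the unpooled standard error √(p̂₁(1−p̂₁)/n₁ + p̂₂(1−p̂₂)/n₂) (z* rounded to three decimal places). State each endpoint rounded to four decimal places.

p̂₁ = 0.69565, p̂₂ = 0.28406, so the observed difference is 0.41159.
SE = √(0.000541484 + 0.000589475) = √0.001130959 = 0.033630.
For 98% confidence, z* = 2.326. Margin of error = 0.07822.
So the interval runs from 0.3334 to 0.4898.

(0.3334, 0.4898)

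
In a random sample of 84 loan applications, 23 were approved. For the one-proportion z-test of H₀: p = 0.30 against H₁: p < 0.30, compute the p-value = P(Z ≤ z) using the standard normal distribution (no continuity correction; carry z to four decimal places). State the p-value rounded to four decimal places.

Sample proportion p̂ = 23/84 = 0.27381.
SE₀ = √(0.30·0.70/84) = 0.050000.
z = (p̂ − p₀)/SE = (23/84 − 0.30)/0.050000 ≈ -0.5238.
From the standard normal, P(Z ≤ z) = 0.3002.

p-value = 0.3002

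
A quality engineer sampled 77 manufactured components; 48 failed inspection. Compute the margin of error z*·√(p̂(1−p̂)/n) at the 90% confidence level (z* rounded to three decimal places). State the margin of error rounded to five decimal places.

ME = 0.09083

p̂ = 48/77 = 0.62338.
SE(p̂) = √(0.62338·0.37662/77) = 0.055218.
For 90% confidence, z* = 1.645.
ME = 1.645·0.055218 = 0.09083.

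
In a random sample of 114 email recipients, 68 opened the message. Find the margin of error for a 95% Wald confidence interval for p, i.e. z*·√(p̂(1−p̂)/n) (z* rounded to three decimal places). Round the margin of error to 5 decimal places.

ME = 0.09006

With x = 68 successes in n = 114, p̂ = 0.59649.
Standard error of p̂: √(0.240689/114) = √0.002111311 = 0.045949.
The 95% critical value is z* = 1.960.
So ME = 0.09006.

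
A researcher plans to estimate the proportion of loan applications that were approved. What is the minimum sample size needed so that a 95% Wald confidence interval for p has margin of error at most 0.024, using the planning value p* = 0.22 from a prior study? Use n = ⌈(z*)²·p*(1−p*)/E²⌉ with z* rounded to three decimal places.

n = 1145

z* = 1.960 at the 95% level.
p*(1−p*) = 0.22·0.78 = 0.1716.
Required n before rounding: 3.841600 × 0.1716 / 0.024² = 1144.477.
Rounding up, n = 1145.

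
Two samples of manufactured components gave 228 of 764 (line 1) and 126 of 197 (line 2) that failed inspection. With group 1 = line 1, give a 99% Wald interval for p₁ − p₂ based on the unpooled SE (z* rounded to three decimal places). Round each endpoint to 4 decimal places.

p̂₁ = 0.29843, p̂₂ = 0.63959, so the observed difference is -0.34116.
Unpooled SE = √(p̂₁(1−p̂₁)/n₁ + p̂₂(1−p̂₂)/n₂) = √(0.000274044 + 0.001170119) = 0.038002.
For 99% confidence, z* = 2.576. Margin = 2.576·0.038002 = 0.09789.
So the interval runs from -0.4391 to -0.2433.

(-0.4391, -0.2433)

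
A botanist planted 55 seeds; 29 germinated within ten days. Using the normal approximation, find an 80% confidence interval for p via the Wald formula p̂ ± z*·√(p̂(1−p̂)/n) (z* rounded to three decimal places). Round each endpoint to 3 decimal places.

p̂ = 29/55 = 0.52727.
Standard error of p̂: √(0.249256/55) = √0.004531931 = 0.067320.
The 80% critical value is z* = 1.282.
Margin of error: 1.282 × 0.067320 = 0.08630.
So the interval runs from 0.441 to 0.614.

(0.441, 0.614)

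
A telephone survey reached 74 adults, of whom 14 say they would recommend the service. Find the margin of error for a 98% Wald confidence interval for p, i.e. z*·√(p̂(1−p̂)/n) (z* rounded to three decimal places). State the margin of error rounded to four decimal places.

ME = 0.1059

With x = 14 successes in n = 74, p̂ = 0.18919.
Standard error of p̂: √(0.153397/74) = √0.002072928 = 0.045529.
z* = 2.326 at the 98% level.
So ME = 0.1059.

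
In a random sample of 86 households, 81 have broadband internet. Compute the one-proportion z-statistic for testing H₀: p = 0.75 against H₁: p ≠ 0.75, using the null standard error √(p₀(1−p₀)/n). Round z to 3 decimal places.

The sample proportion is 81/86 = 0.94186.
Null standard error: √(0.75·0.25/86) = √0.002180233 = 0.046693.
z = (p̂ − p₀)/SE = (0.94186 − 0.75)/0.046693 = 4.109.

z = 4.109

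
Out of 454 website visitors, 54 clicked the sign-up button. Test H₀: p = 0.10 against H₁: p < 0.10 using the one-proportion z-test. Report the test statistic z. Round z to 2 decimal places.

Sample proportion p̂ = 54/454 = 0.11894.
Under H₀, SE = √(p₀(1−p₀)/n) = √(0.10·0.90/454) = √0.000198238 = 0.014080.
z = (p̂ − p₀)/SE = (0.11894 − 0.10)/0.014080 = 1.35.

z = 1.35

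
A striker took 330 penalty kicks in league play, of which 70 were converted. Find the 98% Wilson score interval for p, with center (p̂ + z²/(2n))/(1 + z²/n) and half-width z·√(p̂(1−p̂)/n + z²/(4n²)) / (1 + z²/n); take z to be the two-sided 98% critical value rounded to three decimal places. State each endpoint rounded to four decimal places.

p̂ = 70/330 = 0.21212; z = 2.326, so z² = 5.410276.
1 + z²/n = 1.016395.
Center = (0.21212 + 0.008197)/1.016395 = 0.21676.
Radicand: p̂(1−p̂)/n + z²/(4n²) = 0.000506442 + 0.000012420 = 0.000518862.
Half-width = z·√(radicand)/denom = 2.326·0.022779/1.016395 = 0.05213.
So the interval runs from 0.1646 to 0.2689.

(0.1646, 0.2689)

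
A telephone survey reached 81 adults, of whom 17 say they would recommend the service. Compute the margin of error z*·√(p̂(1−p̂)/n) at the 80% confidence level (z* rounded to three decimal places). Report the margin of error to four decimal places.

ME = 0.0580

With x = 17 successes in n = 81, p̂ = 0.20988.
Standard error of p̂: √(0.165828/81) = √0.002047264 = 0.045247.
The 80% critical value is z* = 1.282.
ME = 1.282·0.045247 = 0.0580.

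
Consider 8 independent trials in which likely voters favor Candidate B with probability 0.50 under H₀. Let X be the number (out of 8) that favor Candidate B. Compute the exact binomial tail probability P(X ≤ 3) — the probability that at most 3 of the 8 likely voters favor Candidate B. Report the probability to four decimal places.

P = 0.3633

X is binomial with n = 8 and p = 0.50.
P(X ≤ 3) = C(8,0)·0.50^0·0.50^8 + C(8,1)·0.50^1·0.50^7 + C(8,2)·0.50^2·0.50^6 + C(8,3)·0.50^3·0.50^5.
= 0.003906 + 0.031250 + 0.109375 + 0.218750 = 0.3633.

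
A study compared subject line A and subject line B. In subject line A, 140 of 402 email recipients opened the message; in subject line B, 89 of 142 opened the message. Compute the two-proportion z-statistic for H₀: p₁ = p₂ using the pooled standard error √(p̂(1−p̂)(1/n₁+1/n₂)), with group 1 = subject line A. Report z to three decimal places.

z = -5.778

Sample proportions: p̂₁ = 140/402 = 0.34826 and p̂₂ = 89/142 = 0.62676.
Pooling: p̂ = 229/544 = 0.42096.
SE = √[p̂(1−p̂)(1/n₁+1/n₂)] = √[0.42096·0.57904·(1/402+1/142)] ≈ 0.048197.
z = (p̂₁ − p̂₂)/SE = (0.34826 − 0.62676)/0.048197 = -0.27850/0.048197 = -5.778.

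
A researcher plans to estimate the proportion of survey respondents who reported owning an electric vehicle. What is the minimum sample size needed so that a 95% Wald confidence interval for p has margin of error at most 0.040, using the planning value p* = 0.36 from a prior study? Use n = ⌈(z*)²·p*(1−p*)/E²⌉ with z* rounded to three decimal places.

For 95% confidence, z* = 1.960.
p*(1−p*) = 0.2304.
(z*)²·p*(1−p*)/E² = 3.841600·0.2304/0.001600 = 553.190.
⌈553.190⌉ = 554.

n = 554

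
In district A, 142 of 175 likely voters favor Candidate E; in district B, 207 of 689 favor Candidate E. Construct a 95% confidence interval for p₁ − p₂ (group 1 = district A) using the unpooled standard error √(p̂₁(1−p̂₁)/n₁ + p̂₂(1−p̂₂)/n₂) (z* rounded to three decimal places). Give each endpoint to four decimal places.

p̂₁ = 0.81143, p̂₂ = 0.30044, so the observed difference is 0.51099.
SE = √(0.000874356 + 0.000305042) = √0.001179398 = 0.034342.
z* = 1.960 at the 95% level. Margin of error = 0.06731.
CI: 0.51099 ± 0.06731 = (0.4437, 0.5783).

(0.4437, 0.5783)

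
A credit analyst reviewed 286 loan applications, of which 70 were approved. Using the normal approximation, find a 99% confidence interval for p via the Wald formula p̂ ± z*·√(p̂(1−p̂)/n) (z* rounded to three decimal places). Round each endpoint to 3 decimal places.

(0.179, 0.310)

With x = 70 successes in n = 286, p̂ = 0.24476.
Standard error of p̂: √(0.184850/286) = √0.000646329 = 0.025423.
For 99% confidence, z* = 2.576.
Margin = 2.576·0.025423 = 0.06549.
CI: 0.24476 ± 0.06549 = (0.179, 0.310).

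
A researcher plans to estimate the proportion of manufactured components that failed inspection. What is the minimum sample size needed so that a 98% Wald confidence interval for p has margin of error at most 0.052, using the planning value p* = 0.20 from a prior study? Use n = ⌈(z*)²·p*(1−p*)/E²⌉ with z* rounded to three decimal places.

The 98% critical value is z* = 2.326.
p*(1−p*) = 0.20·0.80 = 0.1600.
(z*)²·p*(1−p*)/E² = 5.410276·0.1600/0.002704 = 320.135.
Rounding up, n = 321.

n = 321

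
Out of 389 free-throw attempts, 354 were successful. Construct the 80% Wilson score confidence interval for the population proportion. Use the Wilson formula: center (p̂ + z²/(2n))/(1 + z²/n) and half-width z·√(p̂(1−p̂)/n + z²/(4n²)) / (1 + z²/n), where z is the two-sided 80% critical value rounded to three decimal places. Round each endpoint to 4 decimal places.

(0.8897, 0.9269)

Here p̂ = 354/389 = 0.91003 and z = 1.282 (z² = 1.643524).
Denominator 1 + z²/n = 1 + 1.643524/389 = 1.004225.
Adjusted center: (0.91003 + z²/(2n))/1.004225 = 0.90830.
Radicand: p̂(1−p̂)/n + z²/(4n²) = 0.000210486 + 0.000002715 = 0.000213201.
Half-width = 1.282·√0.000213201/1.004225 = 0.01864.
So the interval runs from 0.8897 to 0.9269.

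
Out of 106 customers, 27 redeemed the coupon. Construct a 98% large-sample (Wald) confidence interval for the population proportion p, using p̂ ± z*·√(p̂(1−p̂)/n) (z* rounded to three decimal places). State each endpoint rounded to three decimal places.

(0.156, 0.353)

p̂ = 27/106 = 0.25472.
SE = √(p̂(1−p̂)/n) = √(0.189836/106) = 0.042319.
The 98% critical value is z* = 2.326.
Margin of error: 2.326 × 0.042319 = 0.09843.
Interval: 0.25472 ± 0.09843 → (0.156, 0.353).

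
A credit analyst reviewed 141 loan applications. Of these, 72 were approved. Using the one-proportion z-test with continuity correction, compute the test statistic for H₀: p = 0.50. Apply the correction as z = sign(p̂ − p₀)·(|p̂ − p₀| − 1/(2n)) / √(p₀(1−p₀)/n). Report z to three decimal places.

z = 0.168

Sample proportion p̂ = 72/141 = 0.51064. p̂ − p₀ = 0.010638.
1/(2n) = 0.003546.
Corrected numerator: |0.010638| − 0.003546 = 0.007092.
SE₀ = √(0.50·0.50/141) = 0.042108.
z = (+)0.007092/0.042108 = 0.168.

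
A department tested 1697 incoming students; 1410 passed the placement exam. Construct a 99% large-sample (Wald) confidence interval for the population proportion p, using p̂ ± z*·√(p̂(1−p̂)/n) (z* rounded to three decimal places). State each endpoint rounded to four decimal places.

p̂ = 1410/1697 = 0.83088.
Standard error of p̂: √(0.140520/1697) = √0.000082805 = 0.009100.
For 99% confidence, z* = 2.576.
Margin of error: 2.576 × 0.009100 = 0.02344.
So the interval runs from 0.8074 to 0.8543.

(0.8074, 0.8543)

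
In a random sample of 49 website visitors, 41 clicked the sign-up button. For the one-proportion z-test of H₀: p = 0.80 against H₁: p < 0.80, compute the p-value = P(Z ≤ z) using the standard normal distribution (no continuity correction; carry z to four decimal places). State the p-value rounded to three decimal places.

p-value = 0.740

The sample proportion is 41/49 = 0.83673.
Under H₀, SE = √(p₀(1−p₀)/n) = √(0.80·0.20/49) = √0.003265306 = 0.057143.
z = (p̂ − p₀)/SE = (41/49 − 0.80)/0.057143 ≈ 0.6429.
From the standard normal, P(Z ≤ z) = 0.740.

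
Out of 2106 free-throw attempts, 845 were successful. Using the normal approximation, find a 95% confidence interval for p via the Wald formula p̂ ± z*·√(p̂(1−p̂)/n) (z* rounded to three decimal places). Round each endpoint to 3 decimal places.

The sample proportion is 845/2106 = 0.40123.
SE(p̂) = √(0.40123·0.59877/2106) = 0.010681.
For 95% confidence, z* = 1.960.
Margin = 1.960·0.010681 = 0.02093.
Interval: 0.40123 ± 0.02093 → (0.380, 0.422).

(0.380, 0.422)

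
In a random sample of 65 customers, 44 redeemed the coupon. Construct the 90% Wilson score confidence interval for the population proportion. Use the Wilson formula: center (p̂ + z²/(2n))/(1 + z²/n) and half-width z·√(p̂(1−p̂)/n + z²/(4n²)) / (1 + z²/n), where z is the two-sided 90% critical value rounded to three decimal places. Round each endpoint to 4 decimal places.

p̂ = 44/65 = 0.67692; z = 1.645, so z² = 2.706025.
1 + z²/n = 1.041631.
Center = (0.67692 + 0.020816)/1.041631 = 0.66985.
Radicand: p̂(1−p̂)/n + z²/(4n²) = 0.003364588 + 0.000160120 = 0.003524708.
Half-width = z·√(radicand)/denom = 1.645·0.059369/1.041631 = 0.09376.
Interval: 0.66985 ± 0.09376 → (0.5761, 0.7636).

(0.5761, 0.7636)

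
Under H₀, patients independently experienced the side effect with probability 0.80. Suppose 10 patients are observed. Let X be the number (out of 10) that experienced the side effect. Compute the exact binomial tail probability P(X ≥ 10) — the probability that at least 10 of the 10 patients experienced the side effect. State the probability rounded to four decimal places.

P = 0.1074

X ~ Binomial(n=10, p=0.80).
P(X ≥ 10) = C(10,10)·0.80^10·0.20^0.
= 0.107374 = 0.1074.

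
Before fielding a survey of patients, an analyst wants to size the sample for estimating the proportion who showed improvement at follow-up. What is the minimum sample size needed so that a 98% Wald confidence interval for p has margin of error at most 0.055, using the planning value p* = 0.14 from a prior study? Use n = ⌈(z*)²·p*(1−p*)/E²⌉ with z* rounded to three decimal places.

The 98% critical value is z* = 2.326.
p*(1−p*) = 0.1204.
Required n before rounding: 5.410276 × 0.1204 / 0.055² = 215.338.
Rounding up, n = 216.

n = 216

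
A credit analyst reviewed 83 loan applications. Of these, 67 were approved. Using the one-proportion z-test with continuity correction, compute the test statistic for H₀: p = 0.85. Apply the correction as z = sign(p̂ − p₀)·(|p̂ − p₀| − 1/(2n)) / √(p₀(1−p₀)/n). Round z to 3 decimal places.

Sample proportion p̂ = 67/83 = 0.80723. p̂ − p₀ = -0.042771.
Continuity correction 1/(2n) = 1/166 = 0.006024.
Corrected numerator: |-0.042771| − 0.006024 = 0.036747.
Null standard error: √(0.85·0.15/83) = √0.001536145 = 0.039194.
z = −0.036747/0.039194 = -0.938.

z = -0.938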